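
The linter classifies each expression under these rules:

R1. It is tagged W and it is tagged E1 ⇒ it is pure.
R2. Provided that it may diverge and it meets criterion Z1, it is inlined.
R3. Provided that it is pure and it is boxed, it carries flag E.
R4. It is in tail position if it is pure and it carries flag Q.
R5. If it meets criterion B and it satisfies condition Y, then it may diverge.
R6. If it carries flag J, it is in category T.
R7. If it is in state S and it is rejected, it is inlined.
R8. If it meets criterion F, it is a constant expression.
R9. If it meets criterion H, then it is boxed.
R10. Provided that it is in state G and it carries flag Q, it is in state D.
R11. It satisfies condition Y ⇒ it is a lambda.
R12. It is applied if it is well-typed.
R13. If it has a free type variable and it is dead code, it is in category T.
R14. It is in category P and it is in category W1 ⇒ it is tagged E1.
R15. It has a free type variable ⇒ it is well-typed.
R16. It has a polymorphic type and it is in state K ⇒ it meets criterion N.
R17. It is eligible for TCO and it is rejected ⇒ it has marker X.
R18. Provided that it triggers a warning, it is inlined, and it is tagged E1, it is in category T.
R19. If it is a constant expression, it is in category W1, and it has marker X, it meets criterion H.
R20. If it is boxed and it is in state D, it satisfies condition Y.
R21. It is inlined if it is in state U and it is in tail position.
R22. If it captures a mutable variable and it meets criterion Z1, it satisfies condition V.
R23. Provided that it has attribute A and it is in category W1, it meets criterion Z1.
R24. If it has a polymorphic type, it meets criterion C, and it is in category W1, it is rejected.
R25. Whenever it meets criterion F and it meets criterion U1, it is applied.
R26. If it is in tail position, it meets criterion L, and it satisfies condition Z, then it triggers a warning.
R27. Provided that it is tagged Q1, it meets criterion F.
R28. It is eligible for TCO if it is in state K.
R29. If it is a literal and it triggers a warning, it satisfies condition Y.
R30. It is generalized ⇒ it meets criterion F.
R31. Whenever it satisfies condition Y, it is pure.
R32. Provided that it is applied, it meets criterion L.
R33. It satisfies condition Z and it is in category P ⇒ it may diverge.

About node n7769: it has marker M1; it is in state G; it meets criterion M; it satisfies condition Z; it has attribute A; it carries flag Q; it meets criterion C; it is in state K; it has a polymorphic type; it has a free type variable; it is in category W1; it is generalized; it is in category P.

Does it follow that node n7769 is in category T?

By R10 (it is in state G, it carries flag Q): it is in state D.
By R14 (it is in category P, it is in category W1): it is tagged E1.
By R15 (it has a free type variable): it is well-typed.
By R23 (it has attribute A, it is in category W1): it meets criterion Z1.
By R24 (it has a polymorphic type, it meets criterion C, it is in category W1): it is rejected.
By R28 (it is in state K): it is eligible for TCO.
By R30 (it is generalized): it meets criterion F.
By R33 (it satisfies condition Z, it is in category P): it may diverge.
By R2 (it may diverge, it meets criterion Z1): it is inlined.
By R8 (it meets criterion F): it is a constant expression.
By R12 (it is well-typed): it is applied.
By R17 (it is eligible for TCO, it is rejected): it has marker X.
By R19 (it is a constant expression, it is in category W1, it has marker X): it meets criterion H.
By R32 (it is applied): it meets criterion L.
By R9 (it meets criterion H): it is boxed.
By R20 (it is boxed, it is in state D): it satisfies condition Y.
By R31 (it satisfies condition Y): it is pure.
By R4 (it is pure, it carries flag Q): it is in tail position.
By R26 (it is in tail position, it meets criterion L, it satisfies condition Z): it triggers a warning.
By R18 (it triggers a warning, it is inlined, it is tagged E1): it is in category T.

Yes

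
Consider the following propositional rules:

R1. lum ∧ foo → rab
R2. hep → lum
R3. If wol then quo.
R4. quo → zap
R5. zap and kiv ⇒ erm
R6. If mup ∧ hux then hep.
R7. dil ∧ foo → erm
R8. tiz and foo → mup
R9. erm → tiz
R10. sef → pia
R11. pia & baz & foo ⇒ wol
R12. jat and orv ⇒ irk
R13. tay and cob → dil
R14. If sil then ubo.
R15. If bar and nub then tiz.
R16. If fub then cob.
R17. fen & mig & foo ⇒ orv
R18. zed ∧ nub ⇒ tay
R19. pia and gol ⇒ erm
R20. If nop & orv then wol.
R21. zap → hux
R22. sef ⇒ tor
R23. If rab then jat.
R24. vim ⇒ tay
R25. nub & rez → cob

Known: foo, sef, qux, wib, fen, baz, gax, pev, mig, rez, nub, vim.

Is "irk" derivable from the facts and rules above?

Yes

pia  (by R10: sef)
wol  (by R11: pia, baz, foo)
orv  (by R17: fen, mig, foo)
tay  (by R24: vim)
cob  (by R25: nub, rez)
quo  (by R3: wol)
zap  (by R4: quo)
dil  (by R13: tay, cob)
hux  (by R21: zap)
erm  (by R7: dil, foo)
tiz  (by R9: erm)
mup  (by R8: tiz, foo)
hep  (by R6: mup, hux)
lum  (by R2: hep)
rab  (by R1: lum, foo)
jat  (by R23: rab)
irk  (by R12: jat, orv)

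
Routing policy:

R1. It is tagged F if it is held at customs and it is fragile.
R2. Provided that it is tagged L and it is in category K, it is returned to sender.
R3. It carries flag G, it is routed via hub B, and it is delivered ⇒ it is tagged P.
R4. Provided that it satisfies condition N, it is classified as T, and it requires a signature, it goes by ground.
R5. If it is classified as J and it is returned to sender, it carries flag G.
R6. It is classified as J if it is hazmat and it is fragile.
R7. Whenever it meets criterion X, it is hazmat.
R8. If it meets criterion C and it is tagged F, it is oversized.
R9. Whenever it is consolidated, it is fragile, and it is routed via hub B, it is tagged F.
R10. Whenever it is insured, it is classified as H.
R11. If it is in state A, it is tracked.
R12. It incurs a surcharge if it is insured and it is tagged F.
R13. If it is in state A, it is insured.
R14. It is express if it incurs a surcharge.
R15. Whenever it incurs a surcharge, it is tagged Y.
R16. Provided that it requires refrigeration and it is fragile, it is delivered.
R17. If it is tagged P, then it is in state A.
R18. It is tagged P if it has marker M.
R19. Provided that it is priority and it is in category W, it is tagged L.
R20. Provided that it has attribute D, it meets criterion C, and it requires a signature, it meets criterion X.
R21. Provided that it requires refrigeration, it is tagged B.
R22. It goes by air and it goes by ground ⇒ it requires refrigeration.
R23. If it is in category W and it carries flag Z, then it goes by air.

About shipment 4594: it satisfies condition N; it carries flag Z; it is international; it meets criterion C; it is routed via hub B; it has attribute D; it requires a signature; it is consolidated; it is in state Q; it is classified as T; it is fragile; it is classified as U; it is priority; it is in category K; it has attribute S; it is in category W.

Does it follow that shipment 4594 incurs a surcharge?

Yes

By R4 (it satisfies condition N, it is classified as T, it requires a signature): it goes by ground.
By R9 (it is consolidated, it is fragile, it is routed via hub B): it is tagged F.
By R19 (it is priority, it is in category W): it is tagged L.
By R20 (it has attribute D, it meets criterion C, it requires a signature): it meets criterion X.
By R23 (it is in category W, it carries flag Z): it goes by air.
By R2 (it is tagged L, it is in category K): it is returned to sender.
By R7 (it meets criterion X): it is hazmat.
By R22 (it goes by air, it goes by ground): it requires refrigeration.
By R6 (it is hazmat, it is fragile): it is classified as J.
By R16 (it requires refrigeration, it is fragile): it is delivered.
By R5 (it is classified as J, it is returned to sender): it carries flag G.
By R3 (it carries flag G, it is routed via hub B, it is delivered): it is tagged P.
By R17 (it is tagged P): it is in state A.
By R13 (it is in state A): it is insured.
By R12 (it is insured, it is tagged F): it incurs a surcharge.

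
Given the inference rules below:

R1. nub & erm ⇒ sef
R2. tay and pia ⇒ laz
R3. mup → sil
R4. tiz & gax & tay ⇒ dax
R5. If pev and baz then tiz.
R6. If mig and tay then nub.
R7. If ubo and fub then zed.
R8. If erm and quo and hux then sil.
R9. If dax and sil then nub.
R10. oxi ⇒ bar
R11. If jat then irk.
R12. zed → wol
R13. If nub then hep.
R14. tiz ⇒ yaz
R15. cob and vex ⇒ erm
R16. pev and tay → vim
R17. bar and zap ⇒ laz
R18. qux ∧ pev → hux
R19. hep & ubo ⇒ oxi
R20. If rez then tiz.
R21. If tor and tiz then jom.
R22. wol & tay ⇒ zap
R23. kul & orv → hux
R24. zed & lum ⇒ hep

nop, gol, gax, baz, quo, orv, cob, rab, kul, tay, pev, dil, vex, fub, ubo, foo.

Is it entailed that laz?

tiz  (by R5: pev, baz)
zed  (by R7: ubo, fub)
wol  (by R12: zed)
erm  (by R15: cob, vex)
zap  (by R22: wol, tay)
hux  (by R23: kul, orv)
dax  (by R4: tiz, gax, tay)
sil  (by R8: erm, quo, hux)
nub  (by R9: dax, sil)
hep  (by R13: nub)
oxi  (by R19: hep, ubo)
bar  (by R10: oxi)
laz  (by R17: bar, zap)

Yes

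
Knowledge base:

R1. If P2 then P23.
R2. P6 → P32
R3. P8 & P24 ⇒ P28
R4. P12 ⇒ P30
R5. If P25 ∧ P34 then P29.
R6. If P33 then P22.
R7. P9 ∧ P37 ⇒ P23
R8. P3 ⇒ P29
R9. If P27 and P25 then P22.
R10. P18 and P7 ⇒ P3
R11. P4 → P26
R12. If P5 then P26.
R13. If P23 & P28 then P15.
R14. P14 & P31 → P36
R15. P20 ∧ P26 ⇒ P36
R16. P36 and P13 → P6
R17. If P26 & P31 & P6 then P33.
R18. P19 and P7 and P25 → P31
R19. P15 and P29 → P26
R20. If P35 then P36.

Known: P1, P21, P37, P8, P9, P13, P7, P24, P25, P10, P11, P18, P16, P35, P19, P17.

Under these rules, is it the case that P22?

P28  (by R3: P8, P24)
P23  (by R7: P9, P37)
P3  (by R10: P18, P7)
P15  (by R13: P23, P28)
P31  (by R18: P19, P7, P25)
P36  (by R20: P35)
P29  (by R8: P3)
P6  (by R16: P36, P13)
P26  (by R19: P15, P29)
P33  (by R17: P26, P31, P6)
P22  (by R6: P33)

Yes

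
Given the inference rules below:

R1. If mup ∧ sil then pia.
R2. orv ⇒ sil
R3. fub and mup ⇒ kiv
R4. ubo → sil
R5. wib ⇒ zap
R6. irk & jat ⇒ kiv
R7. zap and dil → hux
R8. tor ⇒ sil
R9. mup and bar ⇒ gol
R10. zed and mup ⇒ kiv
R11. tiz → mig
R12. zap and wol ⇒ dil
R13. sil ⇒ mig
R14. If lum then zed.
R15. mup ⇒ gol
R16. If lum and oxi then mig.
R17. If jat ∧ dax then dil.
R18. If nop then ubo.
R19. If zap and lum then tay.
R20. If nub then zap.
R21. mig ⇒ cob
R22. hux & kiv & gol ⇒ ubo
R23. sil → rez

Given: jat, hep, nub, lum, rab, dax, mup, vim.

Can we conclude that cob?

zed  (by R14: lum)
gol  (by R15: mup)
dil  (by R17: jat, dax)
zap  (by R20: nub)
hux  (by R7: zap, dil)
kiv  (by R10: zed, mup)
ubo  (by R22: hux, kiv, gol)
sil  (by R4: ubo)
mig  (by R13: sil)
cob  (by R21: mig)

Yes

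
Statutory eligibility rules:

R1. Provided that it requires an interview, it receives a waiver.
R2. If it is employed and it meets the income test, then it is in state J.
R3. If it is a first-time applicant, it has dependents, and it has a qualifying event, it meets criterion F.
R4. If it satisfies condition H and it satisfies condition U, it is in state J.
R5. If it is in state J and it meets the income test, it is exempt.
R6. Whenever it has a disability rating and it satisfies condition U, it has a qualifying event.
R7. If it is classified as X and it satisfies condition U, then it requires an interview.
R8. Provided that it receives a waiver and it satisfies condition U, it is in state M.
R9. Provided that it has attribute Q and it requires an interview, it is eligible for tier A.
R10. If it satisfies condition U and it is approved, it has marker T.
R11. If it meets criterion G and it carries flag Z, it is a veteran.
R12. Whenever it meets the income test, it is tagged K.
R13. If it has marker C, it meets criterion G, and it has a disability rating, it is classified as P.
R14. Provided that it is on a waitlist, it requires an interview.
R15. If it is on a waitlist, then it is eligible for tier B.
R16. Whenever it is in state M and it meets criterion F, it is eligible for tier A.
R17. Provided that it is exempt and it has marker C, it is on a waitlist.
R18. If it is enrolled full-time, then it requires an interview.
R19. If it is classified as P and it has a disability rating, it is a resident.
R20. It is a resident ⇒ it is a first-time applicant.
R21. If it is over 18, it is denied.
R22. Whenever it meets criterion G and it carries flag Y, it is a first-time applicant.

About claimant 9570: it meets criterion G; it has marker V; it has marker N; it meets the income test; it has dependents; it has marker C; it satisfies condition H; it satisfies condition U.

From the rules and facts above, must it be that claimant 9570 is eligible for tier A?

Forward chaining from the given facts derives: is in state J, is exempt, is tagged K, is on a waitlist, requires an interview, is eligible for tier B, receives a waiver, is in state M.
Rules concluding "it is eligible for tier A": R9 needs "it has attribute Q"; R16 needs "it meets criterion F" — none of these are established.

No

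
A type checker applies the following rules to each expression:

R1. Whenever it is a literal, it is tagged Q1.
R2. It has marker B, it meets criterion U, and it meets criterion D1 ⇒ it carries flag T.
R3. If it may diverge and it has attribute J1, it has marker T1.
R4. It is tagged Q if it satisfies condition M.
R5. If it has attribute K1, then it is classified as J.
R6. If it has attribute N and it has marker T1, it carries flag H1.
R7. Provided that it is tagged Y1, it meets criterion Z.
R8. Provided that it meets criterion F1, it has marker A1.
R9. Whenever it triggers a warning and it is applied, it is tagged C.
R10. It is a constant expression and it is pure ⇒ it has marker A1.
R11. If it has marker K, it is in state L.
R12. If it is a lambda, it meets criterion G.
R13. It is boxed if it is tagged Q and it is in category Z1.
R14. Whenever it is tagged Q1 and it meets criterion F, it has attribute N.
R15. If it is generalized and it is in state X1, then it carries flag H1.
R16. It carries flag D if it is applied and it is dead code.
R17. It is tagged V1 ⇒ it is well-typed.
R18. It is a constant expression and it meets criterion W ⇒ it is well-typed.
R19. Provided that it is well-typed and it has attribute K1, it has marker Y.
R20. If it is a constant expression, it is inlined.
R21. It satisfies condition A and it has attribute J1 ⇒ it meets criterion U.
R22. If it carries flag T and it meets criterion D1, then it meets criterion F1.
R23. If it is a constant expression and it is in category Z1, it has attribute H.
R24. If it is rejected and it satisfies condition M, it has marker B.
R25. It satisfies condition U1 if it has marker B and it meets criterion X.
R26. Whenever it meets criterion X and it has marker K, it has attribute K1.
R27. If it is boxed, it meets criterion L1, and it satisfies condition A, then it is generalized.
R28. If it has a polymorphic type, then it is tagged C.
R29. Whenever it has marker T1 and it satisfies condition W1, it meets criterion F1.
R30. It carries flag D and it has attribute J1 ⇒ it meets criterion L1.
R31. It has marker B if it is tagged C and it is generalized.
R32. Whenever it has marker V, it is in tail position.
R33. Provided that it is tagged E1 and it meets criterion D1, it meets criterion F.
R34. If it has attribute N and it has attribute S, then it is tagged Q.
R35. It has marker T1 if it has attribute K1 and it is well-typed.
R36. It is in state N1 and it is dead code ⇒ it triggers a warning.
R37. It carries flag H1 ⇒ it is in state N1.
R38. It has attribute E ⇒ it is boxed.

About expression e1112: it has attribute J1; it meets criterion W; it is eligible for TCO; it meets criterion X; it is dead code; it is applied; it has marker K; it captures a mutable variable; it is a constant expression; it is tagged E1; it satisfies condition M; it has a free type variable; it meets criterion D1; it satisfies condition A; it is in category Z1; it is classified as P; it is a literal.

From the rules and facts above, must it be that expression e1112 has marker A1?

By R1 (it is a literal): it is tagged Q1.
By R4 (it satisfies condition M): it is tagged Q.
By R13 (it is tagged Q, it is in category Z1): it is boxed.
By R16 (it is applied, it is dead code): it carries flag D.
By R18 (it is a constant expression, it meets criterion W): it is well-typed.
By R21 (it satisfies condition A, it has attribute J1): it meets criterion U.
By R26 (it meets criterion X, it has marker K): it has attribute K1.
By R30 (it carries flag D, it has attribute J1): it meets criterion L1.
By R33 (it is tagged E1, it meets criterion D1): it meets criterion F.
By R35 (it has attribute K1, it is well-typed): it has marker T1.
By R14 (it is tagged Q1, it meets criterion F): it has attribute N.
By R27 (it is boxed, it meets criterion L1, it satisfies condition A): it is generalized.
By R6 (it has attribute N, it has marker T1): it carries flag H1.
By R37 (it carries flag H1): it is in state N1.
By R36 (it is in state N1, it is dead code): it triggers a warning.
By R9 (it triggers a warning, it is applied): it is tagged C.
By R31 (it is tagged C, it is generalized): it has marker B.
By R2 (it has marker B, it meets criterion U, it meets criterion D1): it carries flag T.
By R22 (it carries flag T, it meets criterion D1): it meets criterion F1.
By R8 (it meets criterion F1): it has marker A1.

Yes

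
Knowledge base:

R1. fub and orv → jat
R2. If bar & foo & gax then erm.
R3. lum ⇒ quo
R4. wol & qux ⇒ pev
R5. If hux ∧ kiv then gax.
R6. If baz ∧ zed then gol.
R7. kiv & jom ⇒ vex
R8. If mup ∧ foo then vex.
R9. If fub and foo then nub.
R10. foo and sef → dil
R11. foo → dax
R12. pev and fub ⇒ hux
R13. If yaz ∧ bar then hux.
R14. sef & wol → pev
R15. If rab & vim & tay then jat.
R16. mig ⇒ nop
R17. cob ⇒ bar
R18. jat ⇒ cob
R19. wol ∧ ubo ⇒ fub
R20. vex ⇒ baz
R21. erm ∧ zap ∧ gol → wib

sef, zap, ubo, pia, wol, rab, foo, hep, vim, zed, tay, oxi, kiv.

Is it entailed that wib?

Forward chaining from the given facts derives: dil, dax, pev, jat, cob, fub, nub, hux, bar, gax, erm.
The only rule concluding wib is R21, which needs gol; that is never established.

No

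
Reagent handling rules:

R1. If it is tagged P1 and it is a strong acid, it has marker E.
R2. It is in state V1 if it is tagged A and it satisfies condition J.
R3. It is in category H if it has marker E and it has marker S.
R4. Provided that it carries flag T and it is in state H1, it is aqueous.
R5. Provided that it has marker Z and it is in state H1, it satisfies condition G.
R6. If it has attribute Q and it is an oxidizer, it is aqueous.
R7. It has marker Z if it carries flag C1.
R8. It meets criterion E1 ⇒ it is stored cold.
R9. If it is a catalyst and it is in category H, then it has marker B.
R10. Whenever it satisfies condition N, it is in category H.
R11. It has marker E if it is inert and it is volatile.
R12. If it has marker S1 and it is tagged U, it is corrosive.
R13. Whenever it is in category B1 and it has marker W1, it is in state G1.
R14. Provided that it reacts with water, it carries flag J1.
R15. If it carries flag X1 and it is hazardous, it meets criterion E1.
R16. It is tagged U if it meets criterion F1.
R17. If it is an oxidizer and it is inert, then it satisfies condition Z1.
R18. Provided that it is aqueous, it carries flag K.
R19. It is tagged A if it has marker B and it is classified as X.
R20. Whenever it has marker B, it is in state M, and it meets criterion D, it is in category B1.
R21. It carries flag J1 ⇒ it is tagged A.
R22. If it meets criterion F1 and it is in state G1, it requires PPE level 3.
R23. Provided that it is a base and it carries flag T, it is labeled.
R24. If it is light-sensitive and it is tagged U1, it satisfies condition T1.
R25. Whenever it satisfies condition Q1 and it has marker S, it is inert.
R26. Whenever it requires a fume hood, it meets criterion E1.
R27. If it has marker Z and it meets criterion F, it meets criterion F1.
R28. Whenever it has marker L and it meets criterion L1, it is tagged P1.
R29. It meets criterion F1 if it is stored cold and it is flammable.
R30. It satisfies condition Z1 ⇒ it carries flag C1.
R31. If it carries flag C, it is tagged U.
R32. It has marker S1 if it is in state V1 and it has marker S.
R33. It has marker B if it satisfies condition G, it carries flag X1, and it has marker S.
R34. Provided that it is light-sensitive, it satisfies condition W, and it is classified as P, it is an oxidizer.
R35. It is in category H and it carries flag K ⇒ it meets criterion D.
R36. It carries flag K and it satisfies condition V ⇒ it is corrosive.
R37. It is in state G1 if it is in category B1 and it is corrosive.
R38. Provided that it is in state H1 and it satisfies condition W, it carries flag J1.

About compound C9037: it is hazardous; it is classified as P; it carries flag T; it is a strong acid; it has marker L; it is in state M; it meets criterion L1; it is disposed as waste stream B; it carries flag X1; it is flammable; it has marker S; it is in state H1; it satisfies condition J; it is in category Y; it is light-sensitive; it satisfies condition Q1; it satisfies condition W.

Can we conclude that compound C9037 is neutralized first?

Forward chaining from the given facts derives: is aqueous, meets criterion E1, carries flag K, is inert, is tagged P1, is an oxidizer, carries flag J1, has marker E, is in category H, is stored cold, satisfies condition Z1, is tagged A, meets criterion F1, carries flag C1, meets criterion D, is in state V1, has marker Z, is tagged U, has marker S1, satisfies condition G, is corrosive, has marker B, is in category B1, is in state G1, requires PPE level 3.
No rule has "it is neutralized first" as its conclusion, and it is not among the given facts.

No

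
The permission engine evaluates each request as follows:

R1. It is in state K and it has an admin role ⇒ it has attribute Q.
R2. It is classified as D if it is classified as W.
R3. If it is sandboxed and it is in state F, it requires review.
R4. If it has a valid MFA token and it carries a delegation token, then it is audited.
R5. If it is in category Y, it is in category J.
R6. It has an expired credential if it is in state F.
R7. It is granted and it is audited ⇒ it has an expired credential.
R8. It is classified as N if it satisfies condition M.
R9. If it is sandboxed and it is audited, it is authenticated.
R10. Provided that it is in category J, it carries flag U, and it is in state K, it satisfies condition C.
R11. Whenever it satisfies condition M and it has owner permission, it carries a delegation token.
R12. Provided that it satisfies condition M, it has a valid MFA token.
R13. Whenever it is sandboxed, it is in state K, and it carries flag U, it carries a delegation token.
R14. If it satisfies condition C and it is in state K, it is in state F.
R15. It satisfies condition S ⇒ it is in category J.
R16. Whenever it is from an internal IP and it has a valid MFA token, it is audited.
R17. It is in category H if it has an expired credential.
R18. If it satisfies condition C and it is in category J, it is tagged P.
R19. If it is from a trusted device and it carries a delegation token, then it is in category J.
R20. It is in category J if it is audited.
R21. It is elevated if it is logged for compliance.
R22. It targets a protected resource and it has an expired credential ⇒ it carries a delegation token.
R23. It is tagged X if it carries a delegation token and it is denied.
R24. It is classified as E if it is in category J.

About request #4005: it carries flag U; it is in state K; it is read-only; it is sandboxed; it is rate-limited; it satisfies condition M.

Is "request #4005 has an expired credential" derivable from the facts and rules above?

Yes

By R12 (it satisfies condition M): it has a valid MFA token.
By R13 (it is sandboxed, it is in state K, it carries flag U): it carries a delegation token.
By R4 (it has a valid MFA token, it carries a delegation token): it is audited.
By R20 (it is audited): it is in category J.
By R10 (it is in category J, it carries flag U, it is in state K): it satisfies condition C.
By R14 (it satisfies condition C, it is in state K): it is in state F.
By R6 (it is in state F): it has an expired credential.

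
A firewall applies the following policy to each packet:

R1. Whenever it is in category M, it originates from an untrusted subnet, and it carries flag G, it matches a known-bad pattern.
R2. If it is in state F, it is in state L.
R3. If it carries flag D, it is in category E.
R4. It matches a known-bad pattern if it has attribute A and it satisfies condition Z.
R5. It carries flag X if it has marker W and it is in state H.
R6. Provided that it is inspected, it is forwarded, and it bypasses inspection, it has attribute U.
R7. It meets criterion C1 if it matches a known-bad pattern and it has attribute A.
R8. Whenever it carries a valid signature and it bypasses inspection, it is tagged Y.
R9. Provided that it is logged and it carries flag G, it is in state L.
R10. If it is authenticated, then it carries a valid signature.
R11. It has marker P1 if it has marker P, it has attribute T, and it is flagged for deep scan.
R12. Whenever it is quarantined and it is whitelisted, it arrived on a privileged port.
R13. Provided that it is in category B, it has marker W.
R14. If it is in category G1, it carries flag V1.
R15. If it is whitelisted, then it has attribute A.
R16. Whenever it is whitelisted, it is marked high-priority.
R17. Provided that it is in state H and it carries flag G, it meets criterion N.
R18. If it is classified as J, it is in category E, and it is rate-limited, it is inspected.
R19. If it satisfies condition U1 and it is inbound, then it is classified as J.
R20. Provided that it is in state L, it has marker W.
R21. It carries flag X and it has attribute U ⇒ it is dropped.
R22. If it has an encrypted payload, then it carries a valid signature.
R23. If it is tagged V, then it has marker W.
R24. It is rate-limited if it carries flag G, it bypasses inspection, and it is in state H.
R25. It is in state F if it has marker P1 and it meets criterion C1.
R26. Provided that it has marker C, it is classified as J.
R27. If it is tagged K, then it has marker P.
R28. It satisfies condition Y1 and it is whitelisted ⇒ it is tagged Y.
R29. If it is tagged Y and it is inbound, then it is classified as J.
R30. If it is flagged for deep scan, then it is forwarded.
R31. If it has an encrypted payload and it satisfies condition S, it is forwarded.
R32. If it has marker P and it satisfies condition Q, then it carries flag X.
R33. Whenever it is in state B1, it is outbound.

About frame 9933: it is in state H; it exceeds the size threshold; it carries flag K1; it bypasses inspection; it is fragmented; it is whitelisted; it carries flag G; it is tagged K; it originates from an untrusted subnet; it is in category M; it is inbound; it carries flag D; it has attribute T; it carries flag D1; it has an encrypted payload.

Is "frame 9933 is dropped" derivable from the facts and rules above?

Forward chaining from the given facts derives: matches a known-bad pattern, is in category E, has attribute A, is marked high-priority, meets criterion N, carries a valid signature, is rate-limited, has marker P, meets criterion C1, is tagged Y, is classified as J, is inspected.
The only rule concluding "it is dropped" is R21, which needs "it carries flag X"; that is never established.

No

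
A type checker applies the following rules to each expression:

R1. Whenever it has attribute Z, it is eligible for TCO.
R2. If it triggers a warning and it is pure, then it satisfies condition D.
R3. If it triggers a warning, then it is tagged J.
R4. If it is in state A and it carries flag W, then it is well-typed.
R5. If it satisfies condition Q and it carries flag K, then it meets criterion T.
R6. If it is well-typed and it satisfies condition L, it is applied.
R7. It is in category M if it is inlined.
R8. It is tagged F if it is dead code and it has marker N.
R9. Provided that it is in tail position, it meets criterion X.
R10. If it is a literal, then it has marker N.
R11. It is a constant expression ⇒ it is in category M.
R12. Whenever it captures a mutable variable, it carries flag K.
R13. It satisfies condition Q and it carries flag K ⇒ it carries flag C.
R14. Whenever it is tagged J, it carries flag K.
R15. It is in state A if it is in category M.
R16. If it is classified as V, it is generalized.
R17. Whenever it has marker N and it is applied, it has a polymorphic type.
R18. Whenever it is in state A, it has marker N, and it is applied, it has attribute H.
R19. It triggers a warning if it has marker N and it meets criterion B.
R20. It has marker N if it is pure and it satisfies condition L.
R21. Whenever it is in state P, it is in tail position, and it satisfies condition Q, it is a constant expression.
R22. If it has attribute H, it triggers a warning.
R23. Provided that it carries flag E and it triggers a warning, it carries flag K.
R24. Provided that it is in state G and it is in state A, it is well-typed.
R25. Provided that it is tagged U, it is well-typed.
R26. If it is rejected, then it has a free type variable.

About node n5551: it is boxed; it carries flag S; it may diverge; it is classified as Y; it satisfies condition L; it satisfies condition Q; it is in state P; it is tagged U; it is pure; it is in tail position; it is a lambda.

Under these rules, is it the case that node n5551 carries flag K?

By R20 (it is pure, it satisfies condition L): it has marker N.
By R21 (it is in state P, it is in tail position, it satisfies condition Q): it is a constant expression.
By R25 (it is tagged U): it is well-typed.
By R6 (it is well-typed, it satisfies condition L): it is applied.
By R11 (it is a constant expression): it is in category M.
By R15 (it is in category M): it is in state A.
By R18 (it is in state A, it has marker N, it is applied): it has attribute H.
By R22 (it has attribute H): it triggers a warning.
By R3 (it triggers a warning): it is tagged J.
By R14 (it is tagged J): it carries flag K.

Yes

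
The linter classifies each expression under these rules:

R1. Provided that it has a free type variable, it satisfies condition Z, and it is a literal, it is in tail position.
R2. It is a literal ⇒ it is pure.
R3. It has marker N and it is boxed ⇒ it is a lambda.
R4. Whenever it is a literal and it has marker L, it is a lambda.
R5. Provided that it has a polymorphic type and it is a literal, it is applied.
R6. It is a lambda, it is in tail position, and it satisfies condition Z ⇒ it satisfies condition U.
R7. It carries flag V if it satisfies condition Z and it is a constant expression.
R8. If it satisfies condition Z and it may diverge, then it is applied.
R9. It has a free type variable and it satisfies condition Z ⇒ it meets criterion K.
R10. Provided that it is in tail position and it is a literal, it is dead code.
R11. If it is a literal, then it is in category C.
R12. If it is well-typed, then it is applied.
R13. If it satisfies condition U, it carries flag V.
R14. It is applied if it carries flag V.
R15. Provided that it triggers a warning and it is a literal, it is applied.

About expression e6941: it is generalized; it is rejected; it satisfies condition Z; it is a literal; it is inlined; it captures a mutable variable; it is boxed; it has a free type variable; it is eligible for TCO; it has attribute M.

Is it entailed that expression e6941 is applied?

No

Forward chaining from the given facts derives: is in tail position, is pure, meets criterion K, is dead code, is in category C.
Rules concluding "it is applied": R5 needs "it has a polymorphic type"; R8 needs "it may diverge"; R12 needs "it is well-typed"; R14 needs "it carries flag V"; R15 needs "it triggers a warning" — none of these are established.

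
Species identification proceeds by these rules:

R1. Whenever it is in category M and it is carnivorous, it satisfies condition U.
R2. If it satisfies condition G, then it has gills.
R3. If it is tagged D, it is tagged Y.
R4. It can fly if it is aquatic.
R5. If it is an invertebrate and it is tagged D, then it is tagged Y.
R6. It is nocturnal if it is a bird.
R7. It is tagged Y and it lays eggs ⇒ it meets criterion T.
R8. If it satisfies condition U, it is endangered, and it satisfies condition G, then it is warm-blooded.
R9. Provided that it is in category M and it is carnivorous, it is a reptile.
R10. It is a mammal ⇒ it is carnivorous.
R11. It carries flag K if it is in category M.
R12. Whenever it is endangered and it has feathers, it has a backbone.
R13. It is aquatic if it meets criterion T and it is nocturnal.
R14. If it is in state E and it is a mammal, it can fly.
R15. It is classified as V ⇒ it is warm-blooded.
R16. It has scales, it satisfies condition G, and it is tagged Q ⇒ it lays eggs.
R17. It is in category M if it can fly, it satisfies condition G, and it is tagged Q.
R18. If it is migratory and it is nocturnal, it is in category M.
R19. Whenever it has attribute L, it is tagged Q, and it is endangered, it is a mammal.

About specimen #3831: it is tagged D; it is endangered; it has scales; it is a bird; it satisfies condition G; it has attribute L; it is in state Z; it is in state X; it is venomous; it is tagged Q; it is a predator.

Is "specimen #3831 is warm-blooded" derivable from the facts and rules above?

Yes

By R3 (it is tagged D): it is tagged Y.
By R6 (it is a bird): it is nocturnal.
By R16 (it has scales, it satisfies condition G, it is tagged Q): it lays eggs.
By R19 (it has attribute L, it is tagged Q, it is endangered): it is a mammal.
By R7 (it is tagged Y, it lays eggs): it meets criterion T.
By R10 (it is a mammal): it is carnivorous.
By R13 (it meets criterion T, it is nocturnal): it is aquatic.
By R4 (it is aquatic): it can fly.
By R17 (it can fly, it satisfies condition G, it is tagged Q): it is in category M.
By R1 (it is in category M, it is carnivorous): it satisfies condition U.
By R8 (it satisfies condition U, it is endangered, it satisfies condition G): it is warm-blooded.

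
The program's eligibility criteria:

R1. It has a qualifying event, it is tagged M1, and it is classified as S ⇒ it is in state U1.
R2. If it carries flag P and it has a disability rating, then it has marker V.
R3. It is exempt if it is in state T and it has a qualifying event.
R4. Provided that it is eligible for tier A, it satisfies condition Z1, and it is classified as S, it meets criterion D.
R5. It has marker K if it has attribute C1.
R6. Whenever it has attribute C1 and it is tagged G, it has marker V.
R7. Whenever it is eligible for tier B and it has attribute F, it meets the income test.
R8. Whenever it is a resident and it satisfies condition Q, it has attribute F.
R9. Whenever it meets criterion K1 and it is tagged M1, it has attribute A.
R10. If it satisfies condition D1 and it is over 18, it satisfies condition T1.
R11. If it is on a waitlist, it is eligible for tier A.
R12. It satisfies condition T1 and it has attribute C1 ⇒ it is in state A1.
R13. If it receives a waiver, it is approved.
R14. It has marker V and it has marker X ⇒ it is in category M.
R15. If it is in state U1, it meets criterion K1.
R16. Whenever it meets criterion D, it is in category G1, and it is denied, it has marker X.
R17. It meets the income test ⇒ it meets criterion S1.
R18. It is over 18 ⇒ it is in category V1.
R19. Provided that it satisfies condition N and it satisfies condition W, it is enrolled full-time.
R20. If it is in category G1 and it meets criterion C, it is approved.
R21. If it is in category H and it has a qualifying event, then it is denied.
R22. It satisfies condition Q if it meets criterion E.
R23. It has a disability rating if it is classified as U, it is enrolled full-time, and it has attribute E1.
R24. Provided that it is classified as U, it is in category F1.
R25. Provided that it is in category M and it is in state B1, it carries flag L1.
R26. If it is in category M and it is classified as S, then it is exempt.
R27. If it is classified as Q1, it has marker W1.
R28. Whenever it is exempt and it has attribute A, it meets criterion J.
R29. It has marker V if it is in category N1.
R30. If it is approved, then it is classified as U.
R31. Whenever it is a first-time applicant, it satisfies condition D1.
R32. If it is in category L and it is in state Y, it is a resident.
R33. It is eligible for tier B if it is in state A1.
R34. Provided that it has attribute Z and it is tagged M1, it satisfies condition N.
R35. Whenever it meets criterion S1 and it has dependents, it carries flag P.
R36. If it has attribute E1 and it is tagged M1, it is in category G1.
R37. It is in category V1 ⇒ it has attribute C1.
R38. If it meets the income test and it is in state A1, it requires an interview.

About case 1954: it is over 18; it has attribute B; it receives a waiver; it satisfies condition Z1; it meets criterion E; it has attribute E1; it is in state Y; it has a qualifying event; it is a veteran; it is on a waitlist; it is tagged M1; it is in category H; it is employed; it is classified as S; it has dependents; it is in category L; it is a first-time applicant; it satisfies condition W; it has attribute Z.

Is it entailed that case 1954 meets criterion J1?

Forward chaining from the given facts derives: is in state U1, is eligible for tier A, is approved, meets criterion K1, is in category V1, is denied, satisfies condition Q, is classified as U, satisfies condition D1, is a resident, satisfies condition N, is in category G1, has attribute C1, meets criterion D, has marker K, has attribute F, has attribute A, satisfies condition T1, is in state A1, has marker X, is enrolled full-time, has a disability rating, is in category F1, is eligible for tier B, meets the income test, meets criterion S1, carries flag P, requires an interview, has marker V, is in category M, is exempt, meets criterion J.
No rule has "it meets criterion J1" as its conclusion, and it is not among the given facts.

No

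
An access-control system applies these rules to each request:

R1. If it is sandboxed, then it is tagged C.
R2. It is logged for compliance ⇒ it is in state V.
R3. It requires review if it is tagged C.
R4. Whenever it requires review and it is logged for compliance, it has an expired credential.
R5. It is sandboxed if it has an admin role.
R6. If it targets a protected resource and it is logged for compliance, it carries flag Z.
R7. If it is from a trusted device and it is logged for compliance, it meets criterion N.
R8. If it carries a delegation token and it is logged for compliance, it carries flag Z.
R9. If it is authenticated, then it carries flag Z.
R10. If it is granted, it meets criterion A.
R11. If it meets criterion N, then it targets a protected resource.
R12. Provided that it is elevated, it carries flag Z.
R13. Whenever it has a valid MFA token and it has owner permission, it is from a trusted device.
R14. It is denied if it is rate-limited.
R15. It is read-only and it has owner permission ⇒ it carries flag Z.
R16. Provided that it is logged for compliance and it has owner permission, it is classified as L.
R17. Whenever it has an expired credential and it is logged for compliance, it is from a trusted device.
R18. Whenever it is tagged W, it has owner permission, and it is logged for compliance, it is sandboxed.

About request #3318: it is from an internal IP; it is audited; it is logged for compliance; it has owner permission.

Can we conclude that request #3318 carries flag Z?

No

Forward chaining from the given facts derives: is in state V, is classified as L.
Rules concluding "it carries flag Z": R6 needs "it targets a protected resource"; R8 needs "it carries a delegation token"; R9 needs "it is authenticated"; R12 needs "it is elevated"; R15 needs "it is read-only" — none of these are established.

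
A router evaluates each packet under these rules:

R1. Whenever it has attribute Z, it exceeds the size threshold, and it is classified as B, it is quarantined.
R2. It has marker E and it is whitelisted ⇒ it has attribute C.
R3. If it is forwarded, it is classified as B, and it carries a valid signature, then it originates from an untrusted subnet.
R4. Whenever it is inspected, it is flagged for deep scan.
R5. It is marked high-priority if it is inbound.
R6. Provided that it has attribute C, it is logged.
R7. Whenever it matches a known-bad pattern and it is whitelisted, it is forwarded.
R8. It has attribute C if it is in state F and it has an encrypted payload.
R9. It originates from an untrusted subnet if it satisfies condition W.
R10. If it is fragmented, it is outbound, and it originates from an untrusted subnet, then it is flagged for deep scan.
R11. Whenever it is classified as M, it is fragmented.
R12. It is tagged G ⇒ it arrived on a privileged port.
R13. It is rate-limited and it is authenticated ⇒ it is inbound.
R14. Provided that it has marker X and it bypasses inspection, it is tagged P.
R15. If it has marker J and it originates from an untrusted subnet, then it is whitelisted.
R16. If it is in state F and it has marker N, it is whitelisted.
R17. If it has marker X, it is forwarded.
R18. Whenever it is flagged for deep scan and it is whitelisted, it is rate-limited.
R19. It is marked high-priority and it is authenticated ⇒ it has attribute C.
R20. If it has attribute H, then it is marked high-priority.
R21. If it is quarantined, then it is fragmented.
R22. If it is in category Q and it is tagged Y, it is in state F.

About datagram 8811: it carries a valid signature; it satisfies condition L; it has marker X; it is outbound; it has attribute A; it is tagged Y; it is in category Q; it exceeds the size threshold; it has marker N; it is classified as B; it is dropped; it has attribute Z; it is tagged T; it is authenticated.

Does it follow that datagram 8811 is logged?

Yes

By R1 (it has attribute Z, it exceeds the size threshold, it is classified as B): it is quarantined.
By R17 (it has marker X): it is forwarded.
By R21 (it is quarantined): it is fragmented.
By R22 (it is in category Q, it is tagged Y): it is in state F.
By R3 (it is forwarded, it is classified as B, it carries a valid signature): it originates from an untrusted subnet.
By R10 (it is fragmented, it is outbound, it originates from an untrusted subnet): it is flagged for deep scan.
By R16 (it is in state F, it has marker N): it is whitelisted.
By R18 (it is flagged for deep scan, it is whitelisted): it is rate-limited.
By R13 (it is rate-limited, it is authenticated): it is inbound.
By R5 (it is inbound): it is marked high-priority.
By R19 (it is marked high-priority, it is authenticated): it has attribute C.
By R6 (it has attribute C): it is logged.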